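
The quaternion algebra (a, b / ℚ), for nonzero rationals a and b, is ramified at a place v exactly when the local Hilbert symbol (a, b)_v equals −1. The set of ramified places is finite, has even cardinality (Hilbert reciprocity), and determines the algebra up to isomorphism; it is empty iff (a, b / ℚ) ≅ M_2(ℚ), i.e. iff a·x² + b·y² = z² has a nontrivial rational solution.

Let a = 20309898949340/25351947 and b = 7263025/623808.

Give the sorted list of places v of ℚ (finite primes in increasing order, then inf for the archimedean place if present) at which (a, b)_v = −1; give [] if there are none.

[5, 43]

(a, b) ≡ (310245, 3) mod (ℚ^×)²; places V = {2, 3, 5, 7, 11, 13, 17, 19, 37, 43, ∞}.
(a,b)_11: α=2, u≡1; β=2, v≡1 (mod 11); (1|11)=+1, (1|11)=+1; sign (−1)^0·+1^2·+1^2 = +1.
(a,b)_∞: sgn(310245)=+, sgn(3)=+, so +1.
(a,b)_17: α=-2, u≡14; β=0, v≡3 (mod 17); (14|17)=-1, (3|17)=-1; sign (−1)^0·-1^0·-1^-2 = +1.
(a,b)_5: α=1, u≡4; β=2, v≡2 (mod 5); (4|5)=+1, (2|5)=-1; sign (−1)^0·+1^2·-1^1 = -1.
(a,b)_43: α=1, u≡30; β=0, v≡28 (mod 43); (30|43)=-1, (28|43)=-1; sign (−1)^0·-1^0·-1^1 = -1.
(a,b)_7: α=4, u≡5; β=4, v≡5 (mod 7); (5|7)=-1, (5|7)=-1; sign (−1)^0·-1^4·-1^4 = +1.
(a,b)_13: α=3, u≡9; β=0, v≡1 (mod 13); (9|13)=+1, (1|13)=+1; sign (−1)^0·+1^0·+1^3 = +1.
(a,b)_3: α=-5, u≡2; β=-3, v≡1 (mod 3); (2|3)=-1, (1|3)=+1; sign (−1)^1·-1^-3·+1^-5 = +1.
(a,b)_2: α=2, β=-6; u≡5, v≡3 (mod 8); ε(u)ε(v)=0·1, αω(v)=2·1, βω(u)=-6·1; sum ≡ 0  ⇒  +1.
(a,b)_19: α=-2, u≡8; β=-2, v≡10 (mod 19); (8|19)=-1, (10|19)=-1; sign (−1)^0·-1^-2·-1^-2 = +1.
(a,b)_37: α=1, u≡5; β=0, v≡34 (mod 37); (5|37)=-1, (34|37)=+1; sign (−1)^0·-1^0·+1^1 = +1.
|Ram(310245, 3)| = 2, even; anisotropic at {5, 43}.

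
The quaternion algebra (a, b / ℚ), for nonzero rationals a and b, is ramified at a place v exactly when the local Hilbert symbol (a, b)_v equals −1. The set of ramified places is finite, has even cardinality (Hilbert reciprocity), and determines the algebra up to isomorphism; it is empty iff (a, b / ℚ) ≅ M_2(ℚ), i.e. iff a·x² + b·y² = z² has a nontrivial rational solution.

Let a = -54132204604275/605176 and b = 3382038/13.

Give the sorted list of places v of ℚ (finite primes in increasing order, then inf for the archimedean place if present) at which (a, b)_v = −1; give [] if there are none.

Mod squares: a ≡ -257114, b ≡ 4885166. Check v ∈ {∞, 2, 3, 5, 7, 11, 13, 19, 23, 29, 31, 41}.
v=∞: -257114 < 0 and 4885166 > 0  ⇒  (a,b)_∞ = +1.
v=3: a=3^4·(≡1), b=3^2·(≡2) mod 3; (1|3)=+1, (2|3)=-1; (−1)^{4·2·1}·(+1)^2·(-1)^4 = +1.
v=2: v_2(a)=-3, v_2(b)=1; units ≡ 3, 7 (mod 8); ε·ε+αω+βω = 1·1+-3·0+1·1 ≡ 0  ⇒  (a,b)_2 = +1.
v=7: a=7^2·(≡5), b=7^0·(≡5) mod 7; (5|7)=-1, (5|7)=-1; (−1)^{2·0·3}·(-1)^0·(-1)^2 = +1.
v=19: a=19^2·(≡3), b=19^1·(≡11) mod 19; (3|19)=-1, (11|19)=+1; (−1)^{2·1·9}·(-1)^1·(+1)^2 = -1.
v=11: a=11^-1·(≡1), b=11^1·(≡4) mod 11; (1|11)=+1, (4|11)=+1; (−1)^{-1·1·5}·(+1)^1·(+1)^-1 = -1.
v=31: a=31^1·(≡1), b=31^1·(≡15) mod 31; (1|31)=+1, (15|31)=-1; (−1)^{1·1·15}·(+1)^1·(-1)^1 = +1.
v=23: a=23^-2·(≡9), b=23^0·(≡2) mod 23; (9|23)=+1, (2|23)=+1; (−1)^{-2·0·11}·(+1)^0·(+1)^-2 = +1.
v=5: a=5^2·(≡4), b=5^0·(≡1) mod 5; (4|5)=+1, (1|5)=+1; (−1)^{2·0·2}·(+1)^0·(+1)^2 = +1.
v=13: a=13^-1·(≡5), b=13^-1·(≡10) mod 13; (5|13)=-1, (10|13)=+1; (−1)^{-1·-1·6}·(-1)^-1·(+1)^-1 = -1.
v=29: a=29^1·(≡17), b=29^1·(≡1) mod 29; (17|29)=-1, (1|29)=+1; (−1)^{1·1·14}·(-1)^1·(+1)^1 = -1.
v=41: a=41^2·(≡13), b=41^0·(≡37) mod 41; (13|41)=-1, (37|41)=+1; (−1)^{2·0·20}·(-1)^0·(+1)^2 = +1.
(-257114, 4885166 / ℚ) ramifies at {11, 13, 19, 29}: a division algebra.

[11, 13, 19, 29]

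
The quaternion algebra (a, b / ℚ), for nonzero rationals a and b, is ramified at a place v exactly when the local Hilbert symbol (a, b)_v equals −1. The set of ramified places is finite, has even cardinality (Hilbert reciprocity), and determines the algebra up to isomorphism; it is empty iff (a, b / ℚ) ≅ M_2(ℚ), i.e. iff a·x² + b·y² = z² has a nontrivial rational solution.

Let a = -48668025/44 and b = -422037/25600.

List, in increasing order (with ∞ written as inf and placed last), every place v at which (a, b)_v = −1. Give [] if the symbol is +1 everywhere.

Mod squares: a ≡ -437019, b ≡ -957. Check v ∈ {∞, 2, 3, 5, 7, 11, 17, 19, 29, 41}.
v=17: a=17^1·(≡6), b=17^0·(≡6) mod 17; (6|17)=-1, (6|17)=-1; (−1)^{1·0·8}·(-1)^0·(-1)^1 = -1.
v=∞: -437019 < 0 and -957 < 0  ⇒  (a,b)_∞ = -1.
v=19: a=19^1·(≡8), b=19^0·(≡15) mod 19; (8|19)=-1, (15|19)=-1; (−1)^{1·0·9}·(-1)^0·(-1)^1 = -1.
v=7: a=7^2·(≡6), b=7^2·(≡4) mod 7; (6|7)=-1, (4|7)=+1; (−1)^{2·2·3}·(-1)^2·(+1)^2 = +1.
v=3: a=3^1·(≡1), b=3^3·(≡2) mod 3; (1|3)=+1, (2|3)=-1; (−1)^{1·3·1}·(+1)^3·(-1)^1 = +1.
v=41: a=41^1·(≡16), b=41^0·(≡19) mod 41; (16|41)=+1, (19|41)=-1; (−1)^{1·0·20}·(+1)^0·(-1)^1 = -1.
v=2: v_2(a)=-2, v_2(b)=-10; units ≡ 5, 3 (mod 8); ε·ε+αω+βω = 0·1+-2·1+-10·1 ≡ 0  ⇒  (a,b)_2 = +1.
v=5: a=5^2·(≡1), b=5^-2·(≡2) mod 5; (1|5)=+1, (2|5)=-1; (−1)^{2·-2·2}·(+1)^-2·(-1)^2 = +1.
v=29: a=29^0·(≡14), b=29^1·(≡20) mod 29; (14|29)=-1, (20|29)=+1; (−1)^{0·1·14}·(-1)^1·(+1)^0 = -1.
v=11: a=11^-1·(≡3), b=11^1·(≡4) mod 11; (3|11)=+1, (4|11)=+1; (−1)^{-1·1·5}·(+1)^1·(+1)^-1 = -1.
(-437019, -957 / ℚ) ramifies at {11, 17, 19, 29, 41, ∞}: a division algebra.

[11, 17, 19, 29, 41, inf]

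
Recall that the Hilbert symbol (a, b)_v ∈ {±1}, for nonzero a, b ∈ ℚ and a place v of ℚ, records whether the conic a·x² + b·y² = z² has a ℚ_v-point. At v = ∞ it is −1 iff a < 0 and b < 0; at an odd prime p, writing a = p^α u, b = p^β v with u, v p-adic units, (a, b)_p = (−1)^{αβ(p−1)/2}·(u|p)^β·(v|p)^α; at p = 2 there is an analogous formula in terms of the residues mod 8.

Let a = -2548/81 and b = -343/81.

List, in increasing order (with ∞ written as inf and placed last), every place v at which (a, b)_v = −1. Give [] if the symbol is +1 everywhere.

Mod squares: a ≡ -13, b ≡ -7. Check v ∈ {∞, 2, 3, 7, 13}.
v=13: a=13^1·(≡4), b=13^0·(≡7) mod 13; (4|13)=+1, (7|13)=-1; (−1)^{1·0·6}·(+1)^0·(-1)^1 = -1.
v=3: a=3^-4·(≡2), b=3^-4·(≡2) mod 3; (2|3)=-1, (2|3)=-1; (−1)^{-4·-4·1}·(-1)^-4·(-1)^-4 = +1.
v=∞: -13 < 0 and -7 < 0  ⇒  (a,b)_∞ = -1.
v=2: v_2(a)=2, v_2(b)=0; units ≡ 3, 1 (mod 8); ε·ε+αω+βω = 1·0+2·0+0·1 ≡ 0  ⇒  (a,b)_2 = +1.
v=7: a=7^2·(≡1), b=7^3·(≡5) mod 7; (1|7)=+1, (5|7)=-1; (−1)^{2·3·3}·(+1)^3·(-1)^2 = +1.
|Ram(-13, -7)| = 2, even; anisotropic at {13, ∞}.

[13, inf]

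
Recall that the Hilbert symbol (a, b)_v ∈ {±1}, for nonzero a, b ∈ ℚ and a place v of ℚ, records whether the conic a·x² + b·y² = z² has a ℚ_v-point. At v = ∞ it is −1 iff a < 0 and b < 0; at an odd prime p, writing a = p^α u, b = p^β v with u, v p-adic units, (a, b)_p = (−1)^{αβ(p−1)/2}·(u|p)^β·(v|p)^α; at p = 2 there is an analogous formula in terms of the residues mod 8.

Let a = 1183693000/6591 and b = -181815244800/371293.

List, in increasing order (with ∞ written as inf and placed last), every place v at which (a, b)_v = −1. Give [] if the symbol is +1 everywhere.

(a, b) ≡ (192270, -38454) mod (ℚ^×)²; places V = {2, 3, 5, 7, 13, 17, 29, ∞}.
(a,b)_7: α=4, u≡1; β=4, v≡4 (mod 7); (1|7)=+1, (4|7)=+1; sign (−1)^0·+1^4·+1^4 = +1.
(a,b)_17: α=1, u≡5; β=1, v≡9 (mod 17); (5|17)=-1, (9|17)=+1; sign (−1)^0·-1^1·+1^1 = -1.
(a,b)_∞: sgn(192270)=+, sgn(-38454)=−, so +1.
(a,b)_29: α=1, u≡10; β=1, v≡11 (mod 29); (10|29)=-1, (11|29)=-1; sign (−1)^0·-1^1·-1^1 = +1.
(a,b)_3: α=-1, u≡1; β=1, v≡1 (mod 3); (1|3)=+1, (1|3)=+1; sign (−1)^1·+1^1·+1^-1 = -1.
(a,b)_5: α=3, u≡4; β=2, v≡1 (mod 5); (4|5)=+1, (1|5)=+1; sign (−1)^0·+1^2·+1^3 = +1.
(a,b)_13: α=-3, u≡3; β=-5, v≡6 (mod 13); (3|13)=+1, (6|13)=-1; sign (−1)^0·+1^-5·-1^-3 = -1.
(a,b)_2: α=3, β=11; u≡7, v≡5 (mod 8); ε(u)ε(v)=1·0, αω(v)=3·1, βω(u)=11·0; sum ≡ 1  ⇒  -1.
(192270, -38454 / ℚ) ramifies at {2, 3, 13, 17}: a division algebra.

[2, 3, 13, 17]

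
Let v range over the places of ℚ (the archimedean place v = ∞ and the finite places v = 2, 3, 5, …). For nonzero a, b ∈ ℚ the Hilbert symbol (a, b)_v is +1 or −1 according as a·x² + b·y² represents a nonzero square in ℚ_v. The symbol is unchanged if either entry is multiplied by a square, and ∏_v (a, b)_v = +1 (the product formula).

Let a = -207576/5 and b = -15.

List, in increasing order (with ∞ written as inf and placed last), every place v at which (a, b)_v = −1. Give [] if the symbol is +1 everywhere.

(a, b) ≡ (-30, -15) mod (ℚ^×)²; places V = {2, 3, 5, 31, ∞}.
(a,b)_5: α=-1, u≡4; β=1, v≡2 (mod 5); (4|5)=+1, (2|5)=-1; sign (−1)^0·+1^1·-1^-1 = -1.
(a,b)_∞: sgn(-30)=−, sgn(-15)=−, so -1.
(a,b)_31: α=2, u≡25; β=0, v≡16 (mod 31); (25|31)=+1, (16|31)=+1; sign (−1)^0·+1^0·+1^2 = +1.
(a,b)_3: α=3, u≡2; β=1, v≡1 (mod 3); (2|3)=-1, (1|3)=+1; sign (−1)^1·-1^1·+1^3 = +1.
(a,b)_2: α=3, β=0; u≡1, v≡1 (mod 8); ε(u)ε(v)=0·0, αω(v)=3·0, βω(u)=0·0; sum ≡ 0  ⇒  +1.
|Ram(-30, -15)| = 2, even; anisotropic at {5, ∞}.

[5, inf]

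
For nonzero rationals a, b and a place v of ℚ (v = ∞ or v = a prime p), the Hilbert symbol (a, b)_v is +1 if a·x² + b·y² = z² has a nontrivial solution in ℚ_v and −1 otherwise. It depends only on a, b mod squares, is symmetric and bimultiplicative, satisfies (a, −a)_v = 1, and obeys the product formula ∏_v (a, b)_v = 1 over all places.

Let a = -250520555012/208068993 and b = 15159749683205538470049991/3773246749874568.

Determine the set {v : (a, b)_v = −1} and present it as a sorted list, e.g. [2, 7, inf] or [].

[2, 3, 13, 17]

Mod squares: a ≡ -561, b ≡ 4862. Check v ∈ {∞, 2, 3, 7, 11, 13, 17, 23, 29, 31}.
v=7: a=7^2·(≡6), b=7^4·(≡2) mod 7; (6|7)=-1, (2|7)=+1; (−1)^{2·4·3}·(-1)^4·(+1)^2 = +1.
v=3: a=3^-9·(≡2), b=3^-12·(≡2) mod 3; (2|3)=-1, (2|3)=-1; (−1)^{-9·-12·1}·(-1)^-12·(-1)^-9 = -1.
v=∞: -561 < 0 and 4862 > 0  ⇒  (a,b)_∞ = +1.
v=11: a=11^-1·(≡4), b=11^1·(≡7) mod 11; (4|11)=+1, (7|11)=-1; (−1)^{-1·1·5}·(+1)^1·(-1)^-1 = +1.
v=29: a=29^2·(≡19), b=29^6·(≡2) mod 29; (19|29)=-1, (2|29)=-1; (−1)^{2·6·14}·(-1)^6·(-1)^2 = +1.
v=17: a=17^1·(≡16), b=17^3·(≡11) mod 17; (16|17)=+1, (11|17)=-1; (−1)^{1·3·8}·(+1)^3·(-1)^1 = -1.
v=23: a=23^2·(≡10), b=23^2·(≡8) mod 23; (10|23)=-1, (8|23)=+1; (−1)^{2·2·11}·(-1)^2·(+1)^2 = +1.
v=2: v_2(a)=2, v_2(b)=-3; units ≡ 7, 7 (mod 8); ε·ε+αω+βω = 1·1+2·0+-3·0 ≡ 1  ⇒  (a,b)_2 = -1.
v=31: a=31^-2·(≡20), b=31^-6·(≡6) mod 31; (20|31)=+1, (6|31)=-1; (−1)^{-2·-6·15}·(+1)^-6·(-1)^-2 = +1.
v=13: a=13^2·(≡7), b=13^5·(≡9) mod 13; (7|13)=-1, (9|13)=+1; (−1)^{2·5·6}·(-1)^5·(+1)^2 = -1.
Ram(-561, 4862) = {2, 3, 13, 17}; no ℚ_2-point on the conic.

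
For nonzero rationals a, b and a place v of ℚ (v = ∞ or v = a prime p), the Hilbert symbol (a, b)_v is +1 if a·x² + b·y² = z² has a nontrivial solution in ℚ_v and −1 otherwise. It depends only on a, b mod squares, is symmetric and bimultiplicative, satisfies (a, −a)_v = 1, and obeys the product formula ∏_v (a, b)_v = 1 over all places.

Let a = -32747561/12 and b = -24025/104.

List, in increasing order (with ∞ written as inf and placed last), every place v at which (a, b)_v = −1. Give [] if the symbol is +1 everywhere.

[2, 13, 23, inf]

Mod squares: a ≡ -483, b ≡ -26. Check v ∈ {∞, 2, 3, 5, 7, 11, 13, 23, 31, 41}.
v=41: a=41^2·(≡20), b=41^0·(≡28) mod 41; (20|41)=+1, (28|41)=-1; (−1)^{2·0·20}·(+1)^0·(-1)^2 = +1.
v=∞: -483 < 0 and -26 < 0  ⇒  (a,b)_∞ = -1.
v=5: a=5^0·(≡2), b=5^2·(≡1) mod 5; (2|5)=-1, (1|5)=+1; (−1)^{0·2·2}·(-1)^2·(+1)^0 = +1.
v=13: a=13^0·(≡2), b=13^-1·(≡8) mod 13; (2|13)=-1, (8|13)=-1; (−1)^{0·-1·6}·(-1)^-1·(-1)^0 = -1.
v=31: a=31^0·(≡26), b=31^2·(≡9) mod 31; (26|31)=-1, (9|31)=+1; (−1)^{0·2·15}·(-1)^2·(+1)^0 = +1.
v=11: a=11^2·(≡3), b=11^0·(≡2) mod 11; (3|11)=+1, (2|11)=-1; (−1)^{2·0·5}·(+1)^0·(-1)^2 = +1.
v=3: a=3^-1·(≡1), b=3^0·(≡1) mod 3; (1|3)=+1, (1|3)=+1; (−1)^{-1·0·1}·(+1)^0·(+1)^-1 = +1.
v=23: a=23^1·(≡16), b=23^0·(≡20) mod 23; (16|23)=+1, (20|23)=-1; (−1)^{1·0·11}·(+1)^0·(-1)^1 = -1.
v=2: v_2(a)=-2, v_2(b)=-3; units ≡ 5, 3 (mod 8); ε·ε+αω+βω = 0·1+-2·1+-3·1 ≡ 1  ⇒  (a,b)_2 = -1.
v=7: a=7^1·(≡2), b=7^0·(≡1) mod 7; (2|7)=+1, (1|7)=+1; (−1)^{1·0·3}·(+1)^0·(+1)^1 = +1.
Ram(-483, -26) = {2, 13, 23, ∞}; no ℚ_2-point on the conic.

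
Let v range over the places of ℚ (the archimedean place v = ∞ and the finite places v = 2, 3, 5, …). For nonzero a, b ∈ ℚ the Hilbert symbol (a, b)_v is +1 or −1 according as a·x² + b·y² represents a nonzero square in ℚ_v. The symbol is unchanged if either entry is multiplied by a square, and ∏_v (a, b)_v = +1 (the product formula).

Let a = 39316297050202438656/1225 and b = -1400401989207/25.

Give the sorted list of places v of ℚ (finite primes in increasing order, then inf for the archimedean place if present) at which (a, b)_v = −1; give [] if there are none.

Mod squares: a ≡ 630591, b ≡ -23. Check v ∈ {∞, 2, 3, 5, 7, 13, 19, 23, 37}.
v=37: a=37^3·(≡35), b=37^2·(≡35) mod 37; (35|37)=-1, (35|37)=-1; (−1)^{3·2·18}·(-1)^2·(-1)^3 = -1.
v=5: a=5^-2·(≡4), b=5^-2·(≡3) mod 5; (4|5)=+1, (3|5)=-1; (−1)^{-2·-2·2}·(+1)^-2·(-1)^-2 = +1.
v=19: a=19^3·(≡15), b=19^2·(≡3) mod 19; (15|19)=-1, (3|19)=-1; (−1)^{3·2·9}·(-1)^2·(-1)^3 = -1.
v=13: a=13^3·(≡9), b=13^2·(≡10) mod 13; (9|13)=+1, (10|13)=+1; (−1)^{3·2·6}·(+1)^2·(+1)^3 = +1.
v=2: v_2(a)=10, v_2(b)=0; units ≡ 7, 1 (mod 8); ε·ε+αω+βω = 1·0+10·0+0·0 ≡ 0  ⇒  (a,b)_2 = +1.
v=∞: 630591 > 0 and -23 < 0  ⇒  (a,b)_∞ = +1.
v=3: a=3^7·(≡2), b=3^6·(≡1) mod 3; (2|3)=-1, (1|3)=+1; (−1)^{7·6·1}·(-1)^6·(+1)^7 = +1.
v=7: a=7^-2·(≡3), b=7^0·(≡6) mod 7; (3|7)=-1, (6|7)=-1; (−1)^{-2·0·3}·(-1)^0·(-1)^-2 = +1.
v=23: a=23^1·(≡1), b=23^1·(≡17) mod 23; (1|23)=+1, (17|23)=-1; (−1)^{1·1·11}·(+1)^1·(-1)^1 = +1.
|Ram(630591, -23)| = 2, even; anisotropic at {19, 37}.

[19, 37]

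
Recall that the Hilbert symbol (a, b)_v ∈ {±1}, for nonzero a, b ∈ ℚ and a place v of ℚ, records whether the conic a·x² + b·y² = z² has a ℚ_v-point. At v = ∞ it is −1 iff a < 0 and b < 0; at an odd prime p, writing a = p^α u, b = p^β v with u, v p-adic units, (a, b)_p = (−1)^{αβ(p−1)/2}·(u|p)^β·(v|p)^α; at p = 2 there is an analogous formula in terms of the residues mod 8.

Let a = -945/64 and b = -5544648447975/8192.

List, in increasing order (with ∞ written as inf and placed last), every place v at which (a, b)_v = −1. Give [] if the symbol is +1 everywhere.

[3, 5, 7, inf]

Mod squares: a ≡ -105, b ≡ -78. Check v ∈ {∞, 2, 3, 5, 7, 13, 19}.
v=5: a=5^1·(≡4), b=5^2·(≡3) mod 5; (4|5)=+1, (3|5)=-1; (−1)^{1·2·2}·(+1)^2·(-1)^1 = -1.
v=13: a=13^0·(≡9), b=13^1·(≡6) mod 13; (9|13)=+1, (6|13)=-1; (−1)^{0·1·6}·(+1)^1·(-1)^0 = +1.
v=2: v_2(a)=-6, v_2(b)=-13; units ≡ 7, 1 (mod 8); ε·ε+αω+βω = 1·0+-6·0+-13·0 ≡ 0  ⇒  (a,b)_2 = +1.
v=3: a=3^3·(≡1), b=3^9·(≡1) mod 3; (1|3)=+1, (1|3)=+1; (−1)^{3·9·1}·(+1)^9·(+1)^3 = -1.
v=7: a=7^1·(≡5), b=7^4·(≡6) mod 7; (5|7)=-1, (6|7)=-1; (−1)^{1·4·3}·(-1)^4·(-1)^1 = -1.
v=19: a=19^0·(≡17), b=19^2·(≡11) mod 19; (17|19)=+1, (11|19)=+1; (−1)^{0·2·9}·(+1)^2·(+1)^0 = +1.
v=∞: -105 < 0 and -78 < 0  ⇒  (a,b)_∞ = -1.
Ram(-105, -78) = {3, 5, 7, ∞}; no ℚ_3-point on the conic.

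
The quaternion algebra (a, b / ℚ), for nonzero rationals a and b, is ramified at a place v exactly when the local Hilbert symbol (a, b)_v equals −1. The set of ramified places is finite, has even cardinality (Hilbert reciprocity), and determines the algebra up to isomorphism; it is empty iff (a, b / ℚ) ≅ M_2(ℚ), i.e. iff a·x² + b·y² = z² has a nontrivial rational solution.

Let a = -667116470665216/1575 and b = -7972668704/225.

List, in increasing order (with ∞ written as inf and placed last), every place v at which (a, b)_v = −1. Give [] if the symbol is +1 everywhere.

[17, inf]

Mod squares: a ≡ -238, b ≡ -34034. Check v ∈ {∞, 2, 3, 5, 7, 11, 13, 17}.
v=2: v_2(a)=17, v_2(b)=5; units ≡ 1, 7 (mod 8); ε·ε+αω+βω = 0·1+17·0+5·0 ≡ 0  ⇒  (a,b)_2 = +1.
v=7: a=7^-1·(≡2), b=7^1·(≡3) mod 7; (2|7)=+1, (3|7)=-1; (−1)^{-1·1·3}·(+1)^1·(-1)^-1 = +1.
v=13: a=13^2·(≡12), b=13^1·(≡5) mod 13; (12|13)=+1, (5|13)=-1; (−1)^{2·1·6}·(+1)^1·(-1)^2 = +1.
v=∞: -238 < 0 and -34034 < 0  ⇒  (a,b)_∞ = -1.
v=17: a=17^1·(≡3), b=17^1·(≡13) mod 17; (3|17)=-1, (13|17)=+1; (−1)^{1·1·8}·(-1)^1·(+1)^1 = -1.
v=5: a=5^-2·(≡3), b=5^-2·(≡4) mod 5; (3|5)=-1, (4|5)=+1; (−1)^{-2·-2·2}·(-1)^-2·(+1)^-2 = +1.
v=3: a=3^-2·(≡2), b=3^-2·(≡1) mod 3; (2|3)=-1, (1|3)=+1; (−1)^{-2·-2·1}·(-1)^-2·(+1)^-2 = +1.
v=11: a=11^6·(≡4), b=11^5·(≡8) mod 11; (4|11)=+1, (8|11)=-1; (−1)^{6·5·5}·(+1)^5·(-1)^6 = +1.
Ram(-238, -34034) = {17, ∞}; no ℚ_17-point on the conic.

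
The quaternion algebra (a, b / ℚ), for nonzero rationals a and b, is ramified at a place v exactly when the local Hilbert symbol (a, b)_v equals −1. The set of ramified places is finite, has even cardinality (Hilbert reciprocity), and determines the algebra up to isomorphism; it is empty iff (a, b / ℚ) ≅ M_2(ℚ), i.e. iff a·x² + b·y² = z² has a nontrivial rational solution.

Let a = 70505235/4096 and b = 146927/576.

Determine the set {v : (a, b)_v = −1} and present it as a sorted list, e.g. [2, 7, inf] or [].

[2, 5]

(a, b) ≡ (115, 407) mod (ℚ^×)²; places V = {2, 3, 5, 11, 19, 23, 29, 37, ∞}.
(a,b)_37: α=0, u≡34; β=1, v≡27 (mod 37); (34|37)=+1, (27|37)=+1; sign (−1)^0·+1^1·+1^0 = +1.
(a,b)_23: α=1, u≡14; β=0, v≡3 (mod 23); (14|23)=-1, (3|23)=+1; sign (−1)^0·-1^0·+1^1 = +1.
(a,b)_3: α=6, u≡1; β=-2, v≡2 (mod 3); (1|3)=+1, (2|3)=-1; sign (−1)^0·+1^-2·-1^6 = +1.
(a,b)_19: α=0, u≡17; β=2, v≡14 (mod 19); (17|19)=+1, (14|19)=-1; sign (−1)^0·+1^2·-1^0 = +1.
(a,b)_5: α=1, u≡2; β=0, v≡2 (mod 5); (2|5)=-1, (2|5)=-1; sign (−1)^0·-1^0·-1^1 = -1.
(a,b)_29: α=2, u≡16; β=0, v≡4 (mod 29); (16|29)=+1, (4|29)=+1; sign (−1)^0·+1^0·+1^2 = +1.
(a,b)_2: α=-12, β=-6; u≡3, v≡7 (mod 8); ε(u)ε(v)=1·1, αω(v)=-12·0, βω(u)=-6·1; sum ≡ 1  ⇒  -1.
(a,b)_11: α=0, u≡5; β=1, v≡9 (mod 11); (5|11)=+1, (9|11)=+1; sign (−1)^0·+1^1·+1^0 = +1.
(a,b)_∞: sgn(115)=+, sgn(407)=+, so +1.
Ram(115, 407) = {2, 5}; no ℚ_2-point on the conic.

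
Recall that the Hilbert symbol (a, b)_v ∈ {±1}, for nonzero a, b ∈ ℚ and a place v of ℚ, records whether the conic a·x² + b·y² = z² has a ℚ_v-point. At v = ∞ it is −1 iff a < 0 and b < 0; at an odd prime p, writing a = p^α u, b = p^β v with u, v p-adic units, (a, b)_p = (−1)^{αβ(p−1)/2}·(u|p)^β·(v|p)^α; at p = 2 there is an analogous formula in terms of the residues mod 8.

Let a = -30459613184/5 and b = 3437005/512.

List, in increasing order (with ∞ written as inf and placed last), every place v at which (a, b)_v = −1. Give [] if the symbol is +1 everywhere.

[5, 7, 11, 13, 19, 23]

(a, b) ≡ (-37182145, 56810) mod (ℚ^×)²; places V = {2, 5, 7, 11, 13, 17, 19, 23, ∞}.
(a,b)_23: α=1, u≡9; β=1, v≡16 (mod 23); (9|23)=+1, (16|23)=+1; sign (−1)^1·+1^1·+1^1 = -1.
(a,b)_2: α=12, β=-9; u≡7, v≡5 (mod 8); ε(u)ε(v)=1·0, αω(v)=12·1, βω(u)=-9·0; sum ≡ 0  ⇒  +1.
(a,b)_7: α=1, u≡3; β=0, v≡5 (mod 7); (3|7)=-1, (5|7)=-1; sign (−1)^0·-1^0·-1^1 = -1.
(a,b)_19: α=1, u≡16; β=1, v≡4 (mod 19); (16|19)=+1, (4|19)=+1; sign (−1)^1·+1^1·+1^1 = -1.
(a,b)_11: α=1, u≡8; β=2, v≡6 (mod 11); (8|11)=-1, (6|11)=-1; sign (−1)^0·-1^2·-1^1 = -1.
(a,b)_13: α=1, u≡9; β=1, v≡6 (mod 13); (9|13)=+1, (6|13)=-1; sign (−1)^0·+1^1·-1^1 = -1.
(a,b)_∞: sgn(-37182145)=−, sgn(56810)=+, so +1.
(a,b)_17: α=1, u≡2; β=0, v≡15 (mod 17); (2|17)=+1, (15|17)=+1; sign (−1)^0·+1^0·+1^1 = +1.
(a,b)_5: α=-1, u≡1; β=1, v≡3 (mod 5); (1|5)=+1, (3|5)=-1; sign (−1)^0·+1^1·-1^-1 = -1.
Ram(-37182145, 56810) = {5, 7, 11, 13, 19, 23}; no ℚ_5-point on the conic.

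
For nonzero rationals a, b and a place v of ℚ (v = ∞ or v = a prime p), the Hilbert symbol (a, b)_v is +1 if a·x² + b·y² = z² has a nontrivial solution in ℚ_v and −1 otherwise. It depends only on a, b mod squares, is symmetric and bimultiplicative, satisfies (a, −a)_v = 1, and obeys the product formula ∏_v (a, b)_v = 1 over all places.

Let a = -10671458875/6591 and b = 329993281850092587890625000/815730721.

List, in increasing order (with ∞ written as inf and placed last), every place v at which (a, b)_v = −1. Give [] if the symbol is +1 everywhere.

[2, 5, 7, 13]

(a, b) ≡ (-23205, 5610) mod (ℚ^×)²; places V = {2, 3, 5, 7, 11, 13, 17, ∞}.
(a,b)_∞: sgn(-23205)=−, sgn(5610)=+, so +1.
(a,b)_7: α=3, u≡3; β=6, v≡3 (mod 7); (3|7)=-1, (3|7)=-1; sign (−1)^0·-1^6·-1^3 = -1.
(a,b)_11: α=4, u≡9; β=7, v≡5 (mod 11); (9|11)=+1, (5|11)=+1; sign (−1)^0·+1^7·+1^4 = +1.
(a,b)_3: α=-1, u≡2; β=1, v≡1 (mod 3); (2|3)=-1, (1|3)=+1; sign (−1)^1·-1^1·+1^-1 = +1.
(a,b)_17: α=1, u≡11; β=3, v≡6 (mod 17); (11|17)=-1, (6|17)=-1; sign (−1)^0·-1^3·-1^1 = +1.
(a,b)_2: α=0, β=3; u≡3, v≡5 (mod 8); ε(u)ε(v)=1·0, αω(v)=0·1, βω(u)=3·1; sum ≡ 1  ⇒  -1.
(a,b)_13: α=-3, u≡9; β=-8, v≡6 (mod 13); (9|13)=+1, (6|13)=-1; sign (−1)^0·+1^-8·-1^-3 = -1.
(a,b)_5: α=3, u≡4; β=13, v≡3 (mod 5); (4|5)=+1, (3|5)=-1; sign (−1)^0·+1^13·-1^3 = -1.
|Ram(-23205, 5610)| = 4, even; anisotropic at {2, 5, 7, 13}.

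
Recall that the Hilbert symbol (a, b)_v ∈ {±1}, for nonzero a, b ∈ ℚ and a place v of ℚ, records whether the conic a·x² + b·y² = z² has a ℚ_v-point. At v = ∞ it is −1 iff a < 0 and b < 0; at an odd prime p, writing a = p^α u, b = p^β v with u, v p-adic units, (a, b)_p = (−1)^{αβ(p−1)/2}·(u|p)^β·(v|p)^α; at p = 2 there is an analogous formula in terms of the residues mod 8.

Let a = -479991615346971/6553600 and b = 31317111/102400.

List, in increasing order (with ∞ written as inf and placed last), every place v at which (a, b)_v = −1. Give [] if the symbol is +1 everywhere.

Mod squares: a ≡ -19, b ≡ 119. Check v ∈ {∞, 2, 3, 5, 7, 13, 17, 19}.
v=17: a=17^2·(≡8), b=17^1·(≡7) mod 17; (8|17)=+1, (7|17)=-1; (−1)^{2·1·8}·(+1)^1·(-1)^2 = +1.
v=3: a=3^4·(≡2), b=3^6·(≡2) mod 3; (2|3)=-1, (2|3)=-1; (−1)^{4·6·1}·(-1)^6·(-1)^4 = +1.
v=7: a=7^2·(≡1), b=7^1·(≡3) mod 7; (1|7)=+1, (3|7)=-1; (−1)^{2·1·3}·(+1)^1·(-1)^2 = +1.
v=5: a=5^-2·(≡1), b=5^-2·(≡1) mod 5; (1|5)=+1, (1|5)=+1; (−1)^{-2·-2·2}·(+1)^-2·(+1)^-2 = +1.
v=19: a=19^5·(≡10), b=19^2·(≡6) mod 19; (10|19)=-1, (6|19)=+1; (−1)^{5·2·9}·(-1)^2·(+1)^5 = +1.
v=2: v_2(a)=-18, v_2(b)=-12; units ≡ 5, 7 (mod 8); ε·ε+αω+βω = 0·1+-18·0+-12·1 ≡ 0  ⇒  (a,b)_2 = +1.
v=∞: -19 < 0 and 119 > 0  ⇒  (a,b)_∞ = +1.
v=13: a=13^2·(≡2), b=13^0·(≡6) mod 13; (2|13)=-1, (6|13)=-1; (−1)^{2·0·6}·(-1)^0·(-1)^2 = +1.
Every local symbol is +1, so the conic -19·x² + 119·y² = z² has ℚ_v-points for all v and hence a ℚ-point; (a, b / ℚ) ≅ M_2(ℚ).

[]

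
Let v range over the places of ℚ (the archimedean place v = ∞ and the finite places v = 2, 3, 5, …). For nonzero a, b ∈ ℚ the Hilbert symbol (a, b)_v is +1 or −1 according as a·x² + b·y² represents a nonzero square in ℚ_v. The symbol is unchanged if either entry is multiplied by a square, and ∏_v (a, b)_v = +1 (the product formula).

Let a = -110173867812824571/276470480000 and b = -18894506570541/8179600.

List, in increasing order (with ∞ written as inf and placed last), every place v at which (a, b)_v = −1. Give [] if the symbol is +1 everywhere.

Mod squares: a ≡ -6902, b ≡ -29. Check v ∈ {∞, 2, 3, 5, 7, 11, 13, 17, 19, 29}.
v=11: a=11^-2·(≡2), b=11^-2·(≡5) mod 11; (2|11)=-1, (5|11)=+1; (−1)^{-2·-2·5}·(-1)^-2·(+1)^-2 = +1.
v=17: a=17^5·(≡4), b=17^4·(≡11) mod 17; (4|17)=+1, (11|17)=-1; (−1)^{5·4·8}·(+1)^4·(-1)^5 = -1.
v=3: a=3^2·(≡1), b=3^2·(≡1) mod 3; (1|3)=+1, (1|3)=+1; (−1)^{2·2·1}·(+1)^2·(+1)^2 = +1.
v=7: a=7^7·(≡2), b=7^4·(≡5) mod 7; (2|7)=+1, (5|7)=-1; (−1)^{7·4·3}·(+1)^4·(-1)^7 = -1.
v=29: a=29^1·(≡28), b=29^1·(≡7) mod 29; (28|29)=+1, (7|29)=+1; (−1)^{1·1·14}·(+1)^1·(+1)^1 = +1.
v=∞: -6902 < 0 and -29 < 0  ⇒  (a,b)_∞ = -1.
v=2: v_2(a)=-7, v_2(b)=-4; units ≡ 5, 3 (mod 8); ε·ε+αω+βω = 0·1+-7·1+-4·1 ≡ 1  ⇒  (a,b)_2 = -1.
v=19: a=19^2·(≡15), b=19^2·(≡17) mod 19; (15|19)=-1, (17|19)=+1; (−1)^{2·2·9}·(-1)^2·(+1)^2 = +1.
v=5: a=5^-4·(≡3), b=5^-2·(≡1) mod 5; (3|5)=-1, (1|5)=+1; (−1)^{-4·-2·2}·(-1)^-2·(+1)^-4 = +1.
v=13: a=13^-4·(≡10), b=13^-2·(≡9) mod 13; (10|13)=+1, (9|13)=+1; (−1)^{-4·-2·6}·(+1)^-2·(+1)^-4 = +1.
|Ram(-6902, -29)| = 4, even; anisotropic at {2, 7, 17, ∞}.

[2, 7, 17, inf]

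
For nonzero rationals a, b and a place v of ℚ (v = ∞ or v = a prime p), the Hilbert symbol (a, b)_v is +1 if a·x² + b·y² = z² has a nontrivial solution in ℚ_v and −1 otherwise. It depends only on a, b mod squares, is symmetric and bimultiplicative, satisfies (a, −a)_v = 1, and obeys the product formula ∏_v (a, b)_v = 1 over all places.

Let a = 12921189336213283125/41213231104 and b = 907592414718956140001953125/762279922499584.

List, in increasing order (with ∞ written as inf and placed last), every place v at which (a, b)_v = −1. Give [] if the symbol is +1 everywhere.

[5, 7, 11, 19]

(a, b) ≡ (2618, 35530) mod (ℚ^×)²; places V = {2, 3, 5, 7, 11, 13, 17, 19, ∞}.
(a,b)_7: α=3, u≡6; β=4, v≡3 (mod 7); (6|7)=-1, (3|7)=-1; sign (−1)^0·-1^4·-1^3 = -1.
(a,b)_5: α=4, u≡2; β=9, v≡4 (mod 5); (2|5)=-1, (4|5)=+1; sign (−1)^0·-1^9·+1^4 = -1.
(a,b)_11: α=1, u≡8; β=1, v≡2 (mod 11); (8|11)=-1, (2|11)=-1; sign (−1)^1·-1^1·-1^1 = -1.
(a,b)_∞: sgn(2618)=+, sgn(35530)=+, so +1.
(a,b)_17: α=-3, u≡9; β=-5, v≡16 (mod 17); (9|17)=+1, (16|17)=+1; sign (−1)^0·+1^-5·+1^-3 = +1.
(a,b)_19: α=2, u≡2; β=3, v≡10 (mod 19); (2|19)=-1, (10|19)=-1; sign (−1)^0·-1^3·-1^2 = -1.
(a,b)_13: α=4, u≡5; β=6, v≡1 (mod 13); (5|13)=-1, (1|13)=+1; sign (−1)^0·-1^6·+1^4 = +1.
(a,b)_3: α=12, u≡2; β=12, v≡1 (mod 3); (2|3)=-1, (1|3)=+1; sign (−1)^0·-1^12·+1^12 = +1.
(a,b)_2: α=-23, β=-29; u≡5, v≡5 (mod 8); ε(u)ε(v)=0·0, αω(v)=-23·1, βω(u)=-29·1; sum ≡ 0  ⇒  +1.
(2618, 35530 / ℚ) ramifies at {5, 7, 11, 19}: a division algebra.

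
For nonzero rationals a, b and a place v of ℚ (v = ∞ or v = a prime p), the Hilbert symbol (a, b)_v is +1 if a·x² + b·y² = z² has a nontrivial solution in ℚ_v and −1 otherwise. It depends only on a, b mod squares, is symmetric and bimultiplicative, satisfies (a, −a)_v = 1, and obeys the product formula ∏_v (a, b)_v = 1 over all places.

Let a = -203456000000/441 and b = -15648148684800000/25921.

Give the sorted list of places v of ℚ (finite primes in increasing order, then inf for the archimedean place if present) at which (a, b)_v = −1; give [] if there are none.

[17, inf]

Mod squares: a ≡ -11, b ≡ -255. Check v ∈ {∞, 2, 3, 5, 7, 11, 17, 23}.
v=17: a=17^2·(≡12), b=17^3·(≡15) mod 17; (12|17)=-1, (15|17)=+1; (−1)^{2·3·8}·(-1)^3·(+1)^2 = -1.
v=5: a=5^6·(≡1), b=5^5·(≡4) mod 5; (1|5)=+1, (4|5)=+1; (−1)^{6·5·2}·(+1)^5·(+1)^6 = +1.
v=23: a=23^0·(≡3), b=23^-2·(≡21) mod 23; (3|23)=+1, (21|23)=-1; (−1)^{0·-2·11}·(+1)^-2·(-1)^0 = +1.
v=2: v_2(a)=12, v_2(b)=22; units ≡ 5, 1 (mod 8); ε·ε+αω+βω = 0·0+12·0+22·1 ≡ 0  ⇒  (a,b)_2 = +1.
v=11: a=11^1·(≡6), b=11^0·(≡1) mod 11; (6|11)=-1, (1|11)=+1; (−1)^{1·0·5}·(-1)^0·(+1)^1 = +1.
v=3: a=3^-2·(≡1), b=3^5·(≡2) mod 3; (1|3)=+1, (2|3)=-1; (−1)^{-2·5·1}·(+1)^5·(-1)^-2 = +1.
v=∞: -11 < 0 and -255 < 0  ⇒  (a,b)_∞ = -1.
v=7: a=7^-2·(≡3), b=7^-2·(≡4) mod 7; (3|7)=-1, (4|7)=+1; (−1)^{-2·-2·3}·(-1)^-2·(+1)^-2 = +1.
Ram(-11, -255) = {17, ∞}; no ℚ_17-point on the conic.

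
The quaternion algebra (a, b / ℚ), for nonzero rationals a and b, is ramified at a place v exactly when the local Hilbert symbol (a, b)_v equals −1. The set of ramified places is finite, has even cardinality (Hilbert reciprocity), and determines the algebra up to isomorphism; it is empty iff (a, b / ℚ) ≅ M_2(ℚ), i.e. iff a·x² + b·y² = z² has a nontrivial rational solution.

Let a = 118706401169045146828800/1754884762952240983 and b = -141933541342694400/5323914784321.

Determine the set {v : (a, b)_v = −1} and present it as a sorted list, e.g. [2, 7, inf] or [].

[3, 19]

(a, b) ≡ (399, -19) mod (ℚ^×)²; places V = {2, 3, 5, 7, 11, 13, 19, 31, ∞}.
(a,b)_31: α=-6, u≡15; β=-4, v≡21 (mod 31); (15|31)=-1, (21|31)=-1; sign (−1)^0·-1^-4·-1^-6 = +1.
(a,b)_3: α=17, u≡1; β=14, v≡2 (mod 3); (1|3)=+1, (2|3)=-1; sign (−1)^0·+1^14·-1^17 = -1.
(a,b)_13: α=2, u≡12; β=2, v≡6 (mod 13); (12|13)=+1, (6|13)=-1; sign (−1)^0·+1^2·-1^2 = +1.
(a,b)_5: α=2, u≡4; β=2, v≡4 (mod 5); (4|5)=+1, (4|5)=+1; sign (−1)^0·+1^2·+1^2 = +1.
(a,b)_11: α=2, u≡1; β=0, v≡9 (mod 11); (1|11)=+1, (9|11)=+1; sign (−1)^0·+1^0·+1^2 = +1.
(a,b)_2: α=18, β=10; u≡7, v≡5 (mod 8); ε(u)ε(v)=1·0, αω(v)=18·1, βω(u)=10·0; sum ≡ 0  ⇒  +1.
(a,b)_19: α=3, u≡13; β=3, v≡18 (mod 19); (13|19)=-1, (18|19)=-1; sign (−1)^1·-1^3·-1^3 = -1.
(a,b)_7: α=-11, u≡2; β=-8, v≡4 (mod 7); (2|7)=+1, (4|7)=+1; sign (−1)^0·+1^-8·+1^-11 = +1.
(a,b)_∞: sgn(399)=+, sgn(-19)=−, so +1.
Ram(399, -19) = {3, 19}; no ℚ_3-point on the conic.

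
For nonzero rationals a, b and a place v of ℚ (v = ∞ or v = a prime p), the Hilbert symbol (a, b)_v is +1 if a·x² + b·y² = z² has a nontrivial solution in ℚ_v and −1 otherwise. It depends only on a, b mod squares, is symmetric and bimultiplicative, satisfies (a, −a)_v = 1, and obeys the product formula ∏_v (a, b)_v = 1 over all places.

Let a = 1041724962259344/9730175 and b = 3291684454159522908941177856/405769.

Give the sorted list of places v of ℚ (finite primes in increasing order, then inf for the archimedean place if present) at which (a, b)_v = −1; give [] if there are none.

[11, 31]

Mod squares: a ≡ 464783, b ≡ 554741. Check v ∈ {∞, 2, 3, 5, 7, 11, 13, 17, 29, 31, 37, 43, 47}.
v=37: a=37^2·(≡12), b=37^3·(≡13) mod 37; (12|37)=+1, (13|37)=-1; (−1)^{2·3·18}·(+1)^3·(-1)^2 = +1.
v=11: a=11^1·(≡8), b=11^3·(≡7) mod 11; (8|11)=-1, (7|11)=-1; (−1)^{1·3·5}·(-1)^3·(-1)^1 = -1.
v=29: a=29^1·(≡15), b=29^3·(≡15) mod 29; (15|29)=-1, (15|29)=-1; (−1)^{1·3·14}·(-1)^3·(-1)^1 = +1.
v=31: a=31^1·(≡4), b=31^2·(≡29) mod 31; (4|31)=+1, (29|31)=-1; (−1)^{1·2·15}·(+1)^2·(-1)^1 = -1.
v=17: a=17^2·(≡3), b=17^2·(≡5) mod 17; (3|17)=-1, (5|17)=-1; (−1)^{2·2·8}·(-1)^2·(-1)^2 = +1.
v=43: a=43^2·(≡5), b=43^2·(≡24) mod 43; (5|43)=-1, (24|43)=+1; (−1)^{2·2·21}·(-1)^2·(+1)^2 = +1.
v=5: a=5^-2·(≡2), b=5^0·(≡4) mod 5; (2|5)=-1, (4|5)=+1; (−1)^{-2·0·2}·(-1)^0·(+1)^-2 = +1.
v=47: a=47^-1·(≡33), b=47^1·(≡18) mod 47; (33|47)=-1, (18|47)=+1; (−1)^{-1·1·23}·(-1)^1·(+1)^-1 = +1.
v=∞: 464783 > 0 and 554741 > 0  ⇒  (a,b)_∞ = +1.
v=2: v_2(a)=4, v_2(b)=10; units ≡ 7, 5 (mod 8); ε·ε+αω+βω = 1·0+4·1+10·0 ≡ 0  ⇒  (a,b)_2 = +1.
v=3: a=3^2·(≡2), b=3^4·(≡2) mod 3; (2|3)=-1, (2|3)=-1; (−1)^{2·4·1}·(-1)^4·(-1)^2 = +1.
v=7: a=7^-2·(≡1), b=7^-4·(≡6) mod 7; (1|7)=+1, (6|7)=-1; (−1)^{-2·-4·3}·(+1)^-4·(-1)^-2 = +1.
v=13: a=13^-2·(≡7), b=13^-2·(≡6) mod 13; (7|13)=-1, (6|13)=-1; (−1)^{-2·-2·6}·(-1)^-2·(-1)^-2 = +1.
|Ram(464783, 554741)| = 2, even; anisotropic at {11, 31}.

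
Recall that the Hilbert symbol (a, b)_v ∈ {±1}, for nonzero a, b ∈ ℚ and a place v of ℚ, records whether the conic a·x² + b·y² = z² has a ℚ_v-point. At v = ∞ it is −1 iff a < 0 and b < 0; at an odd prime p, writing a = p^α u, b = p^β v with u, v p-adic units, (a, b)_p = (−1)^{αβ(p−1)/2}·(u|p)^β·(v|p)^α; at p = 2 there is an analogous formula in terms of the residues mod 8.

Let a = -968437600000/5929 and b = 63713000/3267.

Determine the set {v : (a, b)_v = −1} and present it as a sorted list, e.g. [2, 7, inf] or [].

[3, 29]

Mod squares: a ≡ -35815, b ≡ 11310. Check v ∈ {∞, 2, 3, 5, 7, 11, 13, 19, 29}.
v=5: a=5^5·(≡2), b=5^3·(≡2) mod 5; (2|5)=-1, (2|5)=-1; (−1)^{5·3·2}·(-1)^3·(-1)^5 = +1.
v=7: a=7^-2·(≡2), b=7^0·(≡3) mod 7; (2|7)=+1, (3|7)=-1; (−1)^{-2·0·3}·(+1)^0·(-1)^-2 = +1.
v=∞: -35815 < 0 and 11310 > 0  ⇒  (a,b)_∞ = +1.
v=29: a=29^1·(≡19), b=29^1·(≡4) mod 29; (19|29)=-1, (4|29)=+1; (−1)^{1·1·14}·(-1)^1·(+1)^1 = -1.
v=3: a=3^0·(≡2), b=3^-3·(≡2) mod 3; (2|3)=-1, (2|3)=-1; (−1)^{0·-3·1}·(-1)^-3·(-1)^0 = -1.
v=11: a=11^-2·(≡4), b=11^-2·(≡2) mod 11; (4|11)=+1, (2|11)=-1; (−1)^{-2·-2·5}·(+1)^-2·(-1)^-2 = +1.
v=13: a=13^3·(≡9), b=13^3·(≡9) mod 13; (9|13)=+1, (9|13)=+1; (−1)^{3·3·6}·(+1)^3·(+1)^3 = +1.
v=2: v_2(a)=8, v_2(b)=3; units ≡ 1, 7 (mod 8); ε·ε+αω+βω = 0·1+8·0+3·0 ≡ 0  ⇒  (a,b)_2 = +1.
v=19: a=19^1·(≡8), b=19^0·(≡4) mod 19; (8|19)=-1, (4|19)=+1; (−1)^{1·0·9}·(-1)^0·(+1)^1 = +1.
Ram(-35815, 11310) = {3, 29}; no ℚ_3-point on the conic.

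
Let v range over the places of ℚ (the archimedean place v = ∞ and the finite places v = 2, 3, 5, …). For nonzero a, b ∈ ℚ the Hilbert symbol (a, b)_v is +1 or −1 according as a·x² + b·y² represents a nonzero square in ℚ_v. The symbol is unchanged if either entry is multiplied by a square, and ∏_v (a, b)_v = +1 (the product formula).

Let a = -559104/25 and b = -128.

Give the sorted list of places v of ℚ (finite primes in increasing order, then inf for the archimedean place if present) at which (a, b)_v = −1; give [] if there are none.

[2, 7, 13, inf]

(a, b) ≡ (-546, -2) mod (ℚ^×)²; places V = {2, 3, 5, 7, 13, ∞}.
(a,b)_13: α=1, u≡4; β=0, v≡2 (mod 13); (4|13)=+1, (2|13)=-1; sign (−1)^0·+1^0·-1^1 = -1.
(a,b)_3: α=1, u≡1; β=0, v≡1 (mod 3); (1|3)=+1, (1|3)=+1; sign (−1)^0·+1^0·+1^1 = +1.
(a,b)_5: α=-2, u≡1; β=0, v≡2 (mod 5); (1|5)=+1, (2|5)=-1; sign (−1)^0·+1^0·-1^-2 = +1.
(a,b)_7: α=1, u≡3; β=0, v≡5 (mod 7); (3|7)=-1, (5|7)=-1; sign (−1)^0·-1^0·-1^1 = -1.
(a,b)_2: α=11, β=7; u≡7, v≡7 (mod 8); ε(u)ε(v)=1·1, αω(v)=11·0, βω(u)=7·0; sum ≡ 1  ⇒  -1.
(a,b)_∞: sgn(-546)=−, sgn(-2)=−, so -1.
(-546, -2 / ℚ) ramifies at {2, 7, 13, ∞}: a division algebra.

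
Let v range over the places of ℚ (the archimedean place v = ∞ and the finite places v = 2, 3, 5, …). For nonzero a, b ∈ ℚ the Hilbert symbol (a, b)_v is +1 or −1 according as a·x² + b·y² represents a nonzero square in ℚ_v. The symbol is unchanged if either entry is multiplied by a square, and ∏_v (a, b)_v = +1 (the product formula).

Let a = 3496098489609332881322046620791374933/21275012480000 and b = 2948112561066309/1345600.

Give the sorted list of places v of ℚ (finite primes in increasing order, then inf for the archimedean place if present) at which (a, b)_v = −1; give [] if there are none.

Mod squares: a ≡ 279979, b ≡ 21. Check v ∈ {∞, 2, 3, 5, 7, 13, 17, 23, 29, 37, 47}.
v=7: a=7^9·(≡6), b=7^3·(≡5) mod 7; (6|7)=-1, (5|7)=-1; (−1)^{9·3·3}·(-1)^3·(-1)^9 = -1.
v=23: a=23^3·(≡13), b=23^2·(≡15) mod 23; (13|23)=+1, (15|23)=-1; (−1)^{3·2·11}·(+1)^2·(-1)^3 = -1.
v=17: a=17^4·(≡12), b=17^2·(≡15) mod 17; (12|17)=-1, (15|17)=+1; (−1)^{4·2·8}·(-1)^2·(+1)^4 = +1.
v=37: a=37^5·(≡19), b=37^2·(≡36) mod 37; (19|37)=-1, (36|37)=+1; (−1)^{5·2·18}·(-1)^2·(+1)^5 = +1.
v=2: v_2(a)=-10, v_2(b)=-6; units ≡ 3, 5 (mod 8); ε·ε+αω+βω = 1·0+-10·1+-6·1 ≡ 0  ⇒  (a,b)_2 = +1.
v=5: a=5^-4·(≡1), b=5^-2·(≡1) mod 5; (1|5)=+1, (1|5)=+1; (−1)^{-4·-2·2}·(+1)^-2·(+1)^-4 = +1.
v=29: a=29^-4·(≡4), b=29^-2·(≡10) mod 29; (4|29)=+1, (10|29)=-1; (−1)^{-4·-2·14}·(+1)^-2·(-1)^-4 = +1.
v=47: a=47^-1·(≡10), b=47^0·(≡16) mod 47; (10|47)=-1, (16|47)=+1; (−1)^{-1·0·23}·(-1)^0·(+1)^-1 = +1.
v=3: a=3^16·(≡1), b=3^5·(≡1) mod 3; (1|3)=+1, (1|3)=+1; (−1)^{16·5·1}·(+1)^5·(+1)^16 = +1.
v=∞: 279979 > 0 and 21 > 0  ⇒  (a,b)_∞ = +1.
v=13: a=13^4·(≡8), b=13^2·(≡7) mod 13; (8|13)=-1, (7|13)=-1; (−1)^{4·2·6}·(-1)^2·(-1)^4 = +1.
(279979, 21 / ℚ) ramifies at {7, 23}: a division algebra.

[7, 23]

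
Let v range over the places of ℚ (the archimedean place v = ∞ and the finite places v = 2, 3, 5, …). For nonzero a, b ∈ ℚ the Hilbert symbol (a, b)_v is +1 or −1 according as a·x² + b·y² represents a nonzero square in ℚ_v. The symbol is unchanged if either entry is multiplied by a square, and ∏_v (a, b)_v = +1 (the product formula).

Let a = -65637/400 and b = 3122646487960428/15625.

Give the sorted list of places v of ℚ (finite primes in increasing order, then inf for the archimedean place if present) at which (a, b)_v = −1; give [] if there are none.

(a, b) ≡ (-7293, 627) mod (ℚ^×)²; places V = {2, 3, 5, 11, 13, 17, 19, ∞}.
(a,b)_3: α=3, u≡2; β=7, v≡2 (mod 3); (2|3)=-1, (2|3)=-1; sign (−1)^1·-1^7·-1^3 = -1.
(a,b)_17: α=1, u≡13; β=4, v≡1 (mod 17); (13|17)=+1, (1|17)=+1; sign (−1)^0·+1^4·+1^1 = +1.
(a,b)_5: α=-2, u≡3; β=-6, v≡3 (mod 5); (3|5)=-1, (3|5)=-1; sign (−1)^0·-1^-6·-1^-2 = +1.
(a,b)_2: α=-4, β=2; u≡3, v≡3 (mod 8); ε(u)ε(v)=1·1, αω(v)=-4·1, βω(u)=2·1; sum ≡ 1  ⇒  -1.
(a,b)_∞: sgn(-7293)=−, sgn(627)=+, so +1.
(a,b)_19: α=0, u≡8; β=1, v≡15 (mod 19); (8|19)=-1, (15|19)=-1; sign (−1)^0·-1^1·-1^0 = -1.
(a,b)_11: α=1, u≡7; β=3, v≡10 (mod 11); (7|11)=-1, (10|11)=-1; sign (−1)^1·-1^3·-1^1 = -1.
(a,b)_13: α=1, u≡6; β=2, v≡10 (mod 13); (6|13)=-1, (10|13)=+1; sign (−1)^0·-1^2·+1^1 = +1.
Ram(-7293, 627) = {2, 3, 11, 19}; no ℚ_2-point on the conic.

[2, 3, 11, 19]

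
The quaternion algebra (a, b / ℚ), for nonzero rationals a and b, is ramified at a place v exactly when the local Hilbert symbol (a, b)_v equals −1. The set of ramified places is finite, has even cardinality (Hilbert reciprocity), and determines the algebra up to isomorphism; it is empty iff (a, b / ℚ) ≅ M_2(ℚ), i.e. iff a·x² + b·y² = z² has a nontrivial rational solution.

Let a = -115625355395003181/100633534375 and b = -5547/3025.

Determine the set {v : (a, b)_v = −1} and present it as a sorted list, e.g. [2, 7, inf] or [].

[3, 5, 11, inf]

(a, b) ≡ (-1155, -3) mod (ℚ^×)²; places V = {2, 3, 5, 7, 11, 13, 29, 43, 59, ∞}.
(a,b)_43: α=4, u≡25; β=2, v≡17 (mod 43); (25|43)=+1, (17|43)=+1; sign (−1)^0·+1^2·+1^4 = +1.
(a,b)_13: α=2, u≡6; β=0, v≡12 (mod 13); (6|13)=-1, (12|13)=+1; sign (−1)^0·-1^0·+1^2 = +1.
(a,b)_5: α=-5, u≡4; β=-2, v≡3 (mod 5); (4|5)=+1, (3|5)=-1; sign (−1)^0·+1^-2·-1^-5 = -1.
(a,b)_2: α=0, β=0; u≡5, v≡5 (mod 8); ε(u)ε(v)=0·0, αω(v)=0·1, βω(u)=0·1; sum ≡ 0  ⇒  +1.
(a,b)_∞: sgn(-1155)=−, sgn(-3)=−, so -1.
(a,b)_11: α=-1, u≡3; β=-2, v≡10 (mod 11); (3|11)=+1, (10|11)=-1; sign (−1)^0·+1^-2·-1^-1 = -1.
(a,b)_29: α=-2, u≡23; β=0, v≡12 (mod 29); (23|29)=+1, (12|29)=-1; sign (−1)^0·+1^0·-1^-2 = +1.
(a,b)_7: α=7, u≡3; β=0, v≡4 (mod 7); (3|7)=-1, (4|7)=+1; sign (−1)^0·-1^0·+1^7 = +1.
(a,b)_59: α=-2, u≡12; β=0, v≡11 (mod 59); (12|59)=+1, (11|59)=-1; sign (−1)^0·+1^0·-1^-2 = +1.
(a,b)_3: α=5, u≡2; β=1, v≡2 (mod 3); (2|3)=-1, (2|3)=-1; sign (−1)^1·-1^1·-1^5 = -1.
(-1155, -3 / ℚ) ramifies at {3, 5, 11, ∞}: a division algebra.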